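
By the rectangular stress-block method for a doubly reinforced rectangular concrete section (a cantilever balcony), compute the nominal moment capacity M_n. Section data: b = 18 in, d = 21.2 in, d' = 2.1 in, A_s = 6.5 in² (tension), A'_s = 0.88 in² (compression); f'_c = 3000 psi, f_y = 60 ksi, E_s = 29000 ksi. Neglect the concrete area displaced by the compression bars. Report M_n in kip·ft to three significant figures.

Assume both steels yield.
a = (A_s − A'_s) f_y/(0.85 f'_c b) = (6.5 − 0.88) × 60/(0.85 × 3 × 18) = 7.346 in.
c = a/β₁ = 7.346/0.85 = 8.642 in; ε'_s = 0.003(c − d')/c = 0.0023 ≥ ε_y = 0.0021, so the compression steel yields.
M_n = (A_s − A'_s) f_y (d − a/2) + A'_s f_y (d − d') = 337.2 × (21.2 − 3.673) + 52.8 × (21.2 − 2.1) = 5910.1 + 1008.5 = 6918.6 kip·in = 6918.6/12 = 576.55 kip·ft.

M_n ≈ 577 kip·ft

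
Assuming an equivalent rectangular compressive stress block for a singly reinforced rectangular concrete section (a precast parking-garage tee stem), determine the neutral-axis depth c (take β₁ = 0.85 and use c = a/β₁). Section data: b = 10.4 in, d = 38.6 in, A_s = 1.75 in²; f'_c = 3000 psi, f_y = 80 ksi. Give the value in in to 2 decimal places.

T = A_s f_y = 1.75 × 80 = 140 kips.
a = T/(0.85 f'_c b) = 140/(0.85 × 3 × 10.4) = 5.2790 in.
With β₁ = 0.85, c = a/β₁ = 5.2790/0.85 = 6.21 in.

c ≈ 6.21 in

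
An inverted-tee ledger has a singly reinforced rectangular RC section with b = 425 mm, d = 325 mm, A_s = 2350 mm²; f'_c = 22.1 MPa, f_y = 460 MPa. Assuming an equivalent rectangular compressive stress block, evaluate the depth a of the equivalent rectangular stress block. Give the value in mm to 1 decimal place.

a ≈ 135.4 mm

T = A_s f_y = 2350 × 460 = 1081000 N = 1081 kN.
Setting C = 0.85 f'_c a b equal to T: a = 1081000/(0.85 × 22.1 × 425) = 135.4 mm.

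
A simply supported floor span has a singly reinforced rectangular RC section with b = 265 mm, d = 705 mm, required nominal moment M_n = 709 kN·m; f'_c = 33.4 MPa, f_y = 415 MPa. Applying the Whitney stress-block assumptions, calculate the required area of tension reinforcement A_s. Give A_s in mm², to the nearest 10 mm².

A_s ≈ 2710 mm²

With M_n = 0.85 f'_c a b (d − a/2), solve the quadratic for a:
a = d − √(d² − 2M_n/(0.85 f'_c b)) = 705 − √(705² − 2 × 709×10⁶/(0.85 × 33.4 × 265)) = 149.53 mm.
A_s = 0.85 f'_c a b / f_y = 0.85 × 33.4 × 149.53 × 265 / 415 = 2710.8 mm².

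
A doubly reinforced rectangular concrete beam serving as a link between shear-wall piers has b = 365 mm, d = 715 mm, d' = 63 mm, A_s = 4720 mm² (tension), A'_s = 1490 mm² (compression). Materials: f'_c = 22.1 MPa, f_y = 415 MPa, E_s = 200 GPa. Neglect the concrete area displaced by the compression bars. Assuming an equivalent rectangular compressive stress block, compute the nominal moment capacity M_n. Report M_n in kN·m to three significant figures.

Assume both tension and compression steel yield.
Net tension couple steel: A_s − A'_s = 3230 mm².
a = (A_s − A'_s) f_y / (0.85 f'_c b) = 1340450/(0.85 × 22.1 × 365) = 195.50 mm.
c = a/β₁ = 195.50/0.85 = 230.00 mm; ε'_s = 0.003(c − d')/c = 0.0022 ≥ f_y/E_s = 0.0021, so compression steel does yield.
M_n = (A_s − A'_s) f_y (d − a/2) + A'_s f_y (d − d') = [1340450 × (715 − 97.75) + 618350 × (715 − 63)] × 10⁻⁶ = 827.39 + 403.16 = 1230.55 kN·m.

M_n ≈ 1230 kN·m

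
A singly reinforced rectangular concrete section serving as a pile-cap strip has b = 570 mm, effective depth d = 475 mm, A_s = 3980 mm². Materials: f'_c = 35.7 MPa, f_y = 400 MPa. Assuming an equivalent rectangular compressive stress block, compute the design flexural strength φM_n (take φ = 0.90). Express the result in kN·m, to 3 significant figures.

T = A_s f_y = 3980 × 400 = 1592000 N = 1592 kN.
From C = T: a = T/(0.85 f'_c b) = 1592000/(0.85 × 35.7 × 570) = 92.04 mm.
M_n = T(d − a/2) = 1592 kN × (475 − 46.02) mm = 682.94 kN·m.
φM_n = 0.90 × 682.94 = 614.65 kN·m.

φM_n ≈ 615 kN·m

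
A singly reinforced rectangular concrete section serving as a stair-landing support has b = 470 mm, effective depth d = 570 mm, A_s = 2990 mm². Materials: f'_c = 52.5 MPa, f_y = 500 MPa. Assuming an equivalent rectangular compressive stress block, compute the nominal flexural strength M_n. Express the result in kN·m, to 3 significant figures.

M_n ≈ 799 kN·m

T = A_s f_y = 2990 × 500 = 1495000 N = 1495 kN.
From C = T: a = T/(0.85 f'_c b) = 1495000/(0.85 × 52.5 × 470) = 71.28 mm.
M_n = T(d − a/2) = 1495 kN × (570 − 35.64) mm = 798.87 kN·m.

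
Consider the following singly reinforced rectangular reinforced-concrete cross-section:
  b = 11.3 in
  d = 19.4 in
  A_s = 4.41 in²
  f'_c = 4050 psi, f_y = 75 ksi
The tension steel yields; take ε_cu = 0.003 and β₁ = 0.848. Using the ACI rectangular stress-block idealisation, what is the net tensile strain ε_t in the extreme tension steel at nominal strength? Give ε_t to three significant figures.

ε_t ≈ 0.00280

a = A_s f_y/(0.85 f'_c b) = 8.503 in.
β₁ = 0.848, so c = a/β₁ = 8.503/0.848 = 10.027 in.
From the linear strain diagram with ε_cu = 0.003: ε_t = 0.003 (d − c)/c = 0.003 × (19.4 − 10.027)/10.027 = 0.00280.
ε_t < 0.004 — the section is over-reinforced for flexure under ACI limits.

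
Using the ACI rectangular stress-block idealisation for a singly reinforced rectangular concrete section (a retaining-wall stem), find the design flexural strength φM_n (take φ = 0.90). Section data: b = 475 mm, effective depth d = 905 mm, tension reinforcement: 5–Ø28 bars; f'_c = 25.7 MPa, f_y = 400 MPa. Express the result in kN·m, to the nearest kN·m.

A_s = 5 × 616 = 3080 mm².
T = A_s f_y = 3080 × 400 = 1232000 N = 1232 kN.
From C = T: a = T/(0.85 f'_c b) = 1232000/(0.85 × 25.7 × 475) = 118.73 mm.
M_n = T(d − a/2) = 1232 kN × (905 − 59.365) mm = 1041.82 kN·m.
φM_n = 0.90 × 1041.82 = 937.64 kN·m.

φM_n ≈ 938 kN·m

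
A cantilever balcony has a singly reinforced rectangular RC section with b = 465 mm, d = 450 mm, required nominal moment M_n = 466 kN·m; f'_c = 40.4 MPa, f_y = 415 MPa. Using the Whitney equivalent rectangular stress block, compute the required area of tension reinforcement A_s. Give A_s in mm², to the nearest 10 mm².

A_s ≈ 2710 mm²

With M_n = 0.85 f'_c a b (d − a/2), solve the quadratic for a:
a = d − √(d² − 2M_n/(0.85 f'_c b)) = 450 − √(450² − 2 × 466×10⁶/(0.85 × 40.4 × 465)) = 70.35 mm.
A_s = 0.85 f'_c a b / f_y = 0.85 × 40.4 × 70.35 × 465 / 415 = 2706.9 mm².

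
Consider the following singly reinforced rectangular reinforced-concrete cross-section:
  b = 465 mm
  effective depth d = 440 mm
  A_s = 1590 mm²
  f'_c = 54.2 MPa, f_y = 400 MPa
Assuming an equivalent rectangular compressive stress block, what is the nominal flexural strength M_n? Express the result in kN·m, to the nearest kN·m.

T = A_s f_y = 1590 × 400 = 636000 N = 636 kN.
From C = T: a = T/(0.85 f'_c b) = 636000/(0.85 × 54.2 × 465) = 29.69 mm.
M_n = T(d − a/2) = 636 kN × (440 − 14.845) mm = 270.40 kN·m.

M_n ≈ 270 kN·m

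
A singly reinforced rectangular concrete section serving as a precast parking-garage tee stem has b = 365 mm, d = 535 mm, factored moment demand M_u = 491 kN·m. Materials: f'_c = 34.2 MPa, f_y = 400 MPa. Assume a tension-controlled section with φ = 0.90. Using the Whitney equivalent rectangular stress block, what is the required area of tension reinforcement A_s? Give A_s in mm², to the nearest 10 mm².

A_s ≈ 2830 mm²

M_n = M_u/φ = 491/0.90 = 545.556 kN·m.
With M_n = 0.85 f'_c a b (d − a/2), solve the quadratic for a:
a = d − √(d² − 2M_n/(0.85 f'_c b)) = 535 − √(535² − 2 × 545.556×10⁶/(0.85 × 34.2 × 365)) = 106.76 mm.
A_s = 0.85 f'_c a b / f_y = 0.85 × 34.2 × 106.76 × 365 / 400 = 2832.0 mm².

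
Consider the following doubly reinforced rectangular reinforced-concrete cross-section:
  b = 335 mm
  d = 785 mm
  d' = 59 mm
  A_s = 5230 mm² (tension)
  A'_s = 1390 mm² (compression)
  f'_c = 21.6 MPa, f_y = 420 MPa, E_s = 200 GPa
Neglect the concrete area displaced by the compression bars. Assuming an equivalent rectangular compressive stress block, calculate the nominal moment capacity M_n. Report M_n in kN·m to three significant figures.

M_n ≈ 1480 kN·m

Assume both tension and compression steel yield.
Net tension couple steel: A_s − A'_s = 3840 mm².
a = (A_s − A'_s) f_y / (0.85 f'_c b) = 1612800/(0.85 × 21.6 × 335) = 262.22 mm.
c = a/β₁ = 262.22/0.85 = 308.49 mm; ε'_s = 0.003(c − d')/c = 0.0024 ≥ f_y/E_s = 0.0021, so compression steel does yield.
M_n = (A_s − A'_s) f_y (d − a/2) + A'_s f_y (d − d') = [1612800 × (785 − 131.11) + 583800 × (785 − 59)] × 10⁻⁶ = 1054.59 + 423.84 = 1478.43 kN·m.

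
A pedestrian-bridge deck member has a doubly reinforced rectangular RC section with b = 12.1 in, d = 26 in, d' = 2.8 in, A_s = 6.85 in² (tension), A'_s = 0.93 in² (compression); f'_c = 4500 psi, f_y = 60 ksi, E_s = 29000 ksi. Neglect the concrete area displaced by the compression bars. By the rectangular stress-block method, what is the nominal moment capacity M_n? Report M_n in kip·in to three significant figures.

Assume both steels yield.
a = (A_s − A'_s) f_y/(0.85 f'_c b) = (6.85 − 0.93) × 60/(0.85 × 4.5 × 12.1) = 7.675 in.
c = a/β₁ = 7.675/0.825 = 9.303 in; ε'_s = 0.003(c − d')/c = 0.0021 ≥ ε_y = 0.0021, so the compression steel yields.
M_n = (A_s − A'_s) f_y (d − a/2) + A'_s f_y (d − d') = 355.2 × (26 − 3.8375) + 55.8 × (26 − 2.8) = 7872.1 + 1294.6 = 9166.7 kip·in.

M_n ≈ 9170 kip·in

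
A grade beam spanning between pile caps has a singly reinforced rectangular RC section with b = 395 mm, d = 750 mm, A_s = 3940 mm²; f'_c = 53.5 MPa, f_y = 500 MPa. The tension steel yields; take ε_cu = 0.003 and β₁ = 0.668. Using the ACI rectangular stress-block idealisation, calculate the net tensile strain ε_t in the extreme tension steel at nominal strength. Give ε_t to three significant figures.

ε_t ≈ 0.0107

a = A_s f_y/(0.85 f'_c b) = 109.67 mm.
β₁ = 0.668, so c = a/β₁ = 109.67/0.668 = 164.18 mm.
From the linear strain diagram with ε_cu = 0.003: ε_t = 0.003 (d − c)/c = 0.003 × (750 − 164.18)/164.18 = 0.0107.
Since ε_t ≥ 0.005, the section is tension-controlled.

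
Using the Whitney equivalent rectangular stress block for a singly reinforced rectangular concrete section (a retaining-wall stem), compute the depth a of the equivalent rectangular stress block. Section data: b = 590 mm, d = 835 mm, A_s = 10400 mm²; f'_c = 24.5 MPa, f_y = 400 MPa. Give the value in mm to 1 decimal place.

a ≈ 338.6 mm

T = A_s f_y = 10400 × 400 = 4160000 N = 4160 kN.
Setting C = 0.85 f'_c a b equal to T: a = 4160000/(0.85 × 24.5 × 590) = 338.6 mm.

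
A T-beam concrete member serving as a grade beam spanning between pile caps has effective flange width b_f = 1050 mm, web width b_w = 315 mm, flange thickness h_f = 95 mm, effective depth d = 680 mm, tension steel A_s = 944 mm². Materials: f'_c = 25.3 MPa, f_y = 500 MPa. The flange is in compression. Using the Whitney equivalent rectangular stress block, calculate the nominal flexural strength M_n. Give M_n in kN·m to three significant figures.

M_n ≈ 316 kN·m

Tension: T = A_s f_y = 944 × 500 = 472000 N.
Try a within the flange: a = T/(0.85 f'_c b_f) = 472000/(0.85 × 25.3 × 1050) = 20.90 mm.
Since a = 20.90 ≤ h_f = 95 mm, the stress block lies entirely in the flange; analyse as a rectangular beam of width b_f.
M_n = T(d − a/2) = 472000 × (680 − 10.45) = 316.03 × 10⁶ N·mm.
M_n = 316.03 kN·m.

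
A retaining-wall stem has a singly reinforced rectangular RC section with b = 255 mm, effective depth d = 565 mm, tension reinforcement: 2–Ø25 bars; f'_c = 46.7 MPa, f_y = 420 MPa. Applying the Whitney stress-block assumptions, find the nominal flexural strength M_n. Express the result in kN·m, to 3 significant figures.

A_s = 2 × 491 = 982 mm².
T = A_s f_y = 982 × 420 = 412440 N = 412.44 kN.
From C = T: a = T/(0.85 f'_c b) = 412440/(0.85 × 46.7 × 255) = 40.75 mm.
M_n = T(d − a/2) = 412.44 kN × (565 − 20.375) mm = 224.63 kN·m.

M_n ≈ 225 kN·m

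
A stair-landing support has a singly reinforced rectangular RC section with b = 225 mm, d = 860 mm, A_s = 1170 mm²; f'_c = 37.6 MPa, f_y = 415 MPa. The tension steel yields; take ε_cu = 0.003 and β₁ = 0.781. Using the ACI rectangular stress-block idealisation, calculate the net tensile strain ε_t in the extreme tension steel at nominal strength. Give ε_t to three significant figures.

ε_t ≈ 0.0268

a = A_s f_y/(0.85 f'_c b) = 67.52 mm.
β₁ = 0.781, so c = a/β₁ = 67.52/0.781 = 86.45 mm.
From the linear strain diagram with ε_cu = 0.003: ε_t = 0.003 (d − c)/c = 0.003 × (860 − 86.45)/86.45 = 0.0268.
Since ε_t ≥ 0.005, the section is tension-controlled.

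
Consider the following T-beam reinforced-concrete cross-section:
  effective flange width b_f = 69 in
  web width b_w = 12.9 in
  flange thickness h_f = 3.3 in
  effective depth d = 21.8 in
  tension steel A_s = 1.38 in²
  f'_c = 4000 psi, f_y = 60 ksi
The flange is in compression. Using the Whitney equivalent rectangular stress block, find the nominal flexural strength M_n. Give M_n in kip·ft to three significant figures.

Tension: T = A_s f_y = 1.38 × 60 = 82.8 kips.
Try a within the flange: a = T/(0.85 f'_c b_f) = 82.8/(0.85 × 4 × 69) = 0.353 in.
Since a = 0.353 ≤ h_f = 3.3 in, the stress block lies entirely in the flange; analyse as a rectangular beam of width b_f.
M_n = T(d − a/2) = 82.8 × (21.8 − 0.1765) = 1790.4 kip·in.
M_n = 1790.4/12 = 149.20 kip·ft.

M_n ≈ 149 kip·ft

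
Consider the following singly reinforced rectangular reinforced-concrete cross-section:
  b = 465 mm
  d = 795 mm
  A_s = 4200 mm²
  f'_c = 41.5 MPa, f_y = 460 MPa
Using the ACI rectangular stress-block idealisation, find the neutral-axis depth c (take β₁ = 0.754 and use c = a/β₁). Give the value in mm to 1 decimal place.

T = A_s f_y = 4200 × 460 = 1932000 N = 1932 kN.
Setting C = 0.85 f'_c a b equal to T: a = 1932000/(0.85 × 41.5 × 465) = 117.784 mm.
With β₁ = 0.754, c = a/β₁ = 117.784/0.754 = 156.2 mm.

c ≈ 156.2 mm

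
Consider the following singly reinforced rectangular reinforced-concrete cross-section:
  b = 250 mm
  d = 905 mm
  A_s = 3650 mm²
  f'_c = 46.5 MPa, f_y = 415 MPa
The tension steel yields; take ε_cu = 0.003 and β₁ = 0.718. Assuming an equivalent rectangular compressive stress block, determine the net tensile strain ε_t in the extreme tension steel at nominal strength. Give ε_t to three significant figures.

a = A_s f_y/(0.85 f'_c b) = 153.30 mm.
β₁ = 0.718, so c = a/β₁ = 153.30/0.718 = 213.51 mm.
From the linear strain diagram with ε_cu = 0.003: ε_t = 0.003 (d − c)/c = 0.003 × (905 − 213.51)/213.51 = 0.00972.
Since ε_t ≥ 0.005, the section is tension-controlled.

ε_t ≈ 0.00972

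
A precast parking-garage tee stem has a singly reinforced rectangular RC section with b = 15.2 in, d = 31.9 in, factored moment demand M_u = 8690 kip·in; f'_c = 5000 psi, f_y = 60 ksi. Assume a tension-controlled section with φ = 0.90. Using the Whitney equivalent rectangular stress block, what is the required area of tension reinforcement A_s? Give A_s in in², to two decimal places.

M_n = M_u/φ = 8690/0.90 = 9655.56 kip·in.
From M_n = 0.85 f'_c a b (d − a/2):
a = d − √(d² − 2M_n/(0.85 f'_c b)) = 31.9 − √(31.9² − 2 × 9655.56/(0.85 × 5 × 15.2)) = 5.092 in.
A_s = 0.85 f'_c a b / f_y = 0.85 × 5 × 5.092 × 15.2 / 60 = 5.482 in².

A_s ≈ 5.48 in²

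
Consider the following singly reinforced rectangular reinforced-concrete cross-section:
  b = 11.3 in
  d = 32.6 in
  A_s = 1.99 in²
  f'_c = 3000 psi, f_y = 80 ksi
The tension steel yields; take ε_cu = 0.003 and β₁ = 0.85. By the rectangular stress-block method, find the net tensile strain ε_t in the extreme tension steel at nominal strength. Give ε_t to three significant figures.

a = A_s f_y/(0.85 f'_c b) = 5.525 in.
β₁ = 0.85, so c = a/β₁ = 5.525/0.85 = 6.500 in.
From the linear strain diagram with ε_cu = 0.003: ε_t = 0.003 (d − c)/c = 0.003 × (32.6 − 6.500)/6.500 = 0.0120.
Since ε_t ≥ 0.005, the section is tension-controlled.

ε_t ≈ 0.0120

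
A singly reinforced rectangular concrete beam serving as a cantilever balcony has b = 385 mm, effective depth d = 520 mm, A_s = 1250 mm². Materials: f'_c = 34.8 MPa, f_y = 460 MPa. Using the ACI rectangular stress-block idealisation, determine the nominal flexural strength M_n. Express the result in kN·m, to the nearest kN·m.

M_n ≈ 284 kN·m

T = A_s f_y = 1250 × 460 = 575000 N = 575 kN.
From C = T: a = T/(0.85 f'_c b) = 575000/(0.85 × 34.8 × 385) = 50.49 mm.
M_n = T(d − a/2) = 575 kN × (520 − 25.245) mm = 284.48 kN·m.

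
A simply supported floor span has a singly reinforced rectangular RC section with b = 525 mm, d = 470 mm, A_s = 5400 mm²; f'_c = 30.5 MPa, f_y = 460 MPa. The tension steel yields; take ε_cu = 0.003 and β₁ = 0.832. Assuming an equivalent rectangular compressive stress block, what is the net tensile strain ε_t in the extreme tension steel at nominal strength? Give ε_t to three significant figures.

ε_t ≈ 0.00343

a = A_s f_y/(0.85 f'_c b) = 182.50 mm.
β₁ = 0.832, so c = a/β₁ = 182.50/0.832 = 219.35 mm.
From the linear strain diagram with ε_cu = 0.003: ε_t = 0.003 (d − c)/c = 0.003 × (470 − 219.35)/219.35 = 0.00343.
ε_t < 0.004 — the section is over-reinforced for flexure under ACI limits.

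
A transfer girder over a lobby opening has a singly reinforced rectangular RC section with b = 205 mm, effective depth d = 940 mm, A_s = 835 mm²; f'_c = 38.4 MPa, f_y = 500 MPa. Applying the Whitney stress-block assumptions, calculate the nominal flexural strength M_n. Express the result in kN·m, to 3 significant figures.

T = A_s f_y = 835 × 500 = 417500 N = 417.5 kN.
From C = T: a = T/(0.85 f'_c b) = 417500/(0.85 × 38.4 × 205) = 62.40 mm.
M_n = T(d − a/2) = 417.5 kN × (940 − 31.2) mm = 379.42 kN·m.

M_n ≈ 379 kN·m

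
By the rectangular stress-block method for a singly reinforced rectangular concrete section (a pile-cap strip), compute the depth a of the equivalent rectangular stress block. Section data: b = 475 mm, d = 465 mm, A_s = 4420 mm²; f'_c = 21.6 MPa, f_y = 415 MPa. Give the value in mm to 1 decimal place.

T = A_s f_y = 4420 × 415 = 1834300 N = 1834.3 kN.
Setting C = 0.85 f'_c a b equal to T: a = 1834300/(0.85 × 21.6 × 475) = 210.3 mm.

a ≈ 210.3 mm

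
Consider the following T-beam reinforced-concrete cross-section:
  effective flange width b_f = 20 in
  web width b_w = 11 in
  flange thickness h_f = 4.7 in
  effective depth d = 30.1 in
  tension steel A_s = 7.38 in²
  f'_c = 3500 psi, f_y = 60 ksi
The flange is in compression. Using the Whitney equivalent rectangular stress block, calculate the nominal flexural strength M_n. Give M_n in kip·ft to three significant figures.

Tension: T = A_s f_y = 7.38 × 60 = 442.8 kips.
Try a within the flange: a = T/(0.85 f'_c b_f) = 442.8/(0.85 × 3.5 × 20) = 7.442 in.
a = 7.442 > h_f = 4.7 in: the block extends into the web. Split into flange-overhang and web parts.
C_f = 0.85 f'_c (b_f − b_w) h_f = 0.85 × 3.5 × (20 − 11) × 4.7 = 125.8 kips.
Remaining web compression depth: a_w = (T − C_f)/(0.85 f'_c b_w) = (442.8 − 125.8)/(0.85 × 3.5 × 11) = 9.687 in.
M_n = C_f(d − h_f/2) + (T − C_f)(d − a_w/2) = 125.8 × (30.1 − 2.35) + 317 × (30.1 − 4.8435) = 3491.0 + 8006.3 = 11497.3 kip·in.
M_n = 11497.3/12 = 958.11 kip·ft.

M_n ≈ 958 kip·ft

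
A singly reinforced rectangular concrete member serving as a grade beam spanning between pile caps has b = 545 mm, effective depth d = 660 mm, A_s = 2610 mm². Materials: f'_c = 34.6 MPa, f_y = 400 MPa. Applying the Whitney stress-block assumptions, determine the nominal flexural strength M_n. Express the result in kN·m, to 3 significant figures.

M_n ≈ 655 kN·m

T = A_s f_y = 2610 × 400 = 1044000 N = 1044 kN.
From C = T: a = T/(0.85 f'_c b) = 1044000/(0.85 × 34.6 × 545) = 65.13 mm.
M_n = T(d − a/2) = 1044 kN × (660 − 32.565) mm = 655.04 kN·m.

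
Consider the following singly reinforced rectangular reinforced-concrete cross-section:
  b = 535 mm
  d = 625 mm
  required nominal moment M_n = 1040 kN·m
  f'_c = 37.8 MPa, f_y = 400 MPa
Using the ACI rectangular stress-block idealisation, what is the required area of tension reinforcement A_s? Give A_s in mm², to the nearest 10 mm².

With M_n = 0.85 f'_c a b (d − a/2), solve the quadratic for a:
a = d − √(d² − 2M_n/(0.85 f'_c b)) = 625 − √(625² − 2 × 1040×10⁶/(0.85 × 37.8 × 535)) = 105.75 mm.
A_s = 0.85 f'_c a b / f_y = 0.85 × 37.8 × 105.75 × 535 / 400 = 4544.5 mm².

A_s ≈ 4540 mm²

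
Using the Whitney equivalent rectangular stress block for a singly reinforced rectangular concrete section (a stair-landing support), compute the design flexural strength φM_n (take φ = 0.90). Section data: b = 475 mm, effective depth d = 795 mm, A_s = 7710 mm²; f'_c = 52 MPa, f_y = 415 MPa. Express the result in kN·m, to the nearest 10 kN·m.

φM_n ≈ 2070 kN·m

T = A_s f_y = 7710 × 415 = 3199650 N = 3199.65 kN.
From C = T: a = T/(0.85 f'_c b) = 3199650/(0.85 × 52 × 475) = 152.40 mm.
M_n = T(d − a/2) = 3199.65 kN × (795 − 76.2) mm = 2299.91 kN·m.
φM_n = 0.90 × 2299.91 = 2069.92 kN·m.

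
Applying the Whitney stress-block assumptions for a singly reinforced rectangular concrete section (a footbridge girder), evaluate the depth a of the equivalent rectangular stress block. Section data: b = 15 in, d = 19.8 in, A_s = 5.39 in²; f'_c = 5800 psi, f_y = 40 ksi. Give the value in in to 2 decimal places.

a ≈ 2.92 in

T = A_s f_y = 5.39 × 40 = 215.6 kips.
a = T/(0.85 f'_c b) = 215.6/(0.85 × 5.8 × 15) = 2.92 in.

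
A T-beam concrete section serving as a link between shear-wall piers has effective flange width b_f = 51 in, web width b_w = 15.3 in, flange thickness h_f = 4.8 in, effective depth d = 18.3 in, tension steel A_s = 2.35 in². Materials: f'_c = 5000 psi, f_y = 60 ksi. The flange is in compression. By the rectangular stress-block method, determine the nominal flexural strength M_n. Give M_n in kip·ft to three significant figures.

Tension: T = A_s f_y = 2.35 × 60 = 141 kips.
Try a within the flange: a = T/(0.85 f'_c b_f) = 141/(0.85 × 5 × 51) = 0.651 in.
Since a = 0.651 ≤ h_f = 4.8 in, the stress block lies entirely in the flange; analyse as a rectangular beam of width b_f.
M_n = T(d − a/2) = 141 × (18.3 − 0.3255) = 2534.4 kip·in.
M_n = 2534.4/12 = 211.20 kip·ft.

M_n ≈ 211 kip·ft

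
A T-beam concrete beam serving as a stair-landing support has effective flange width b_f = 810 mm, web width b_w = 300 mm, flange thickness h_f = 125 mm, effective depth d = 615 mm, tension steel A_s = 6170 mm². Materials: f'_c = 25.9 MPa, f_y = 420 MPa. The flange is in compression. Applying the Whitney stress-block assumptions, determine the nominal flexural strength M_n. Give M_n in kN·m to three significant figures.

Tension: T = A_s f_y = 6170 × 420 = 2591400 N.
Try a within the flange: a = T/(0.85 f'_c b_f) = 2591400/(0.85 × 25.9 × 810) = 145.32 mm.
a = 145.32 > h_f = 125 mm: the block extends into the web. Split into flange-overhang and web parts.
C_f = 0.85 f'_c (b_f − b_w) h_f = 0.85 × 25.9 × (810 − 300) × 125 = 1403456 N.
Remaining web compression depth: a_w = (T − C_f)/(0.85 f'_c b_w) = (2591400 − 1403456)/(0.85 × 25.9 × 300) = 179.87 mm.
M_n = C_f(d − h_f/2) + (T − C_f)(d − a_w/2) = 1403456 × (615 − 62.5) + 1187944 × (615 − 89.935) = 775.41 + 623.75 = 1399.16 × 10⁶ N·mm.
M_n = 1399.16 kN·m.

M_n ≈ 1400 kN·m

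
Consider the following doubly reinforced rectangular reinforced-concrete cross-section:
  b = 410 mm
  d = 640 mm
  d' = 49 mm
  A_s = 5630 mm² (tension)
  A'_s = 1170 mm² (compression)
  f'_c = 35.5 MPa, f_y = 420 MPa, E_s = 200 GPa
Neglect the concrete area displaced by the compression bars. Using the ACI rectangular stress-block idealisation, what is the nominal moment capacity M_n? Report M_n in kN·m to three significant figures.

M_n ≈ 1350 kN·m

Assume both tension and compression steel yield.
Net tension couple steel: A_s − A'_s = 4460 mm².
a = (A_s − A'_s) f_y / (0.85 f'_c b) = 1873200/(0.85 × 35.5 × 410) = 151.41 mm.
c = a/β₁ = 151.41/0.796 = 190.21 mm; ε'_s = 0.003(c − d')/c = 0.0022 ≥ f_y/E_s = 0.0021, so compression steel does yield.
M_n = (A_s − A'_s) f_y (d − a/2) + A'_s f_y (d − d') = [1873200 × (640 − 75.705) + 491400 × (640 − 49)] × 10⁻⁶ = 1057.04 + 290.42 = 1347.46 kN·m.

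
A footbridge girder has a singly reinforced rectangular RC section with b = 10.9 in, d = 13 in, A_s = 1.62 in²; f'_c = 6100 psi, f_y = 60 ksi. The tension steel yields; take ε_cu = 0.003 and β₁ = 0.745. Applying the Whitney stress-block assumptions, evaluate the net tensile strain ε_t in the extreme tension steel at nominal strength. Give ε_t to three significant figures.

a = A_s f_y/(0.85 f'_c b) = 1.720 in.
β₁ = 0.745, so c = a/β₁ = 1.720/0.745 = 2.309 in.
From the linear strain diagram with ε_cu = 0.003: ε_t = 0.003 (d − c)/c = 0.003 × (13 − 2.309)/2.309 = 0.0139.
Since ε_t ≥ 0.005, the section is tension-controlled.

ε_t ≈ 0.0139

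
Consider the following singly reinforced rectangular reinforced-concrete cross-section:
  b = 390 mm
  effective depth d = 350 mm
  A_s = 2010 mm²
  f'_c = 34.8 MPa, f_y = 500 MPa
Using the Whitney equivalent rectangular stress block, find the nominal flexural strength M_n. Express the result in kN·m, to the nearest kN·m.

M_n ≈ 308 kN·m

T = A_s f_y = 2010 × 500 = 1005000 N = 1005 kN.
From C = T: a = T/(0.85 f'_c b) = 1005000/(0.85 × 34.8 × 390) = 87.12 mm.
M_n = T(d − a/2) = 1005 kN × (350 − 43.56) mm = 307.97 kN·m.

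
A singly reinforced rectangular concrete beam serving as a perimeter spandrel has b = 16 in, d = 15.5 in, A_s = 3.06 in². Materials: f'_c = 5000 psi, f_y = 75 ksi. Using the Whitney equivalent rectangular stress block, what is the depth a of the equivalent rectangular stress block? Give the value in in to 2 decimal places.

T = A_s f_y = 3.06 × 75 = 229.5 kips.
a = T/(0.85 f'_c b) = 229.5/(0.85 × 5 × 16) = 3.38 in.

a ≈ 3.38 in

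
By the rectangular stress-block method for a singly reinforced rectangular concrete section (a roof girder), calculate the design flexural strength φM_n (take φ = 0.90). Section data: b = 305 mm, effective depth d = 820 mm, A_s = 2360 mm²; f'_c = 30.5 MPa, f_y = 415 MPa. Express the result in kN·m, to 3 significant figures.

φM_n ≈ 668 kN·m

T = A_s f_y = 2360 × 415 = 979400 N = 979.4 kN.
From C = T: a = T/(0.85 f'_c b) = 979400/(0.85 × 30.5 × 305) = 123.86 mm.
M_n = T(d − a/2) = 979.4 kN × (820 − 61.93) mm = 742.45 kN·m.
φM_n = 0.90 × 742.45 = 668.21 kN·m.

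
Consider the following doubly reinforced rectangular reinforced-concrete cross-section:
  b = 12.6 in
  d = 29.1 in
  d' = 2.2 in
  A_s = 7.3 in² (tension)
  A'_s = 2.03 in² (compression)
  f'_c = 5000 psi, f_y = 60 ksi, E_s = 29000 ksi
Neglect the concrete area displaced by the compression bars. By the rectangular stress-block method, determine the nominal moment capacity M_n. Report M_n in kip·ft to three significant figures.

Assume both steels yield.
a = (A_s − A'_s) f_y/(0.85 f'_c b) = (7.3 − 2.03) × 60/(0.85 × 5 × 12.6) = 5.905 in.
c = a/β₁ = 5.905/0.8 = 7.381 in; ε'_s = 0.003(c − d')/c = 0.0021 ≥ ε_y = 0.0021, so the compression steel yields.
M_n = (A_s − A'_s) f_y (d − a/2) + A'_s f_y (d − d') = 316.2 × (29.1 − 2.9525) + 121.8 × (29.1 − 2.2) = 8267.8 + 3276.4 = 11544.2 kip·in = 11544.2/12 = 962.02 kip·ft.

M_n ≈ 962 kip·ft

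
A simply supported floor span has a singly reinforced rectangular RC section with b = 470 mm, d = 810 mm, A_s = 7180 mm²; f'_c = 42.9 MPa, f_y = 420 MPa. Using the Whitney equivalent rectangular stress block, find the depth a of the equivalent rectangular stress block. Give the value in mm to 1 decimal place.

a ≈ 176.0 mm

T = A_s f_y = 7180 × 420 = 3015600 N = 3015.6 kN.
Setting C = 0.85 f'_c a b equal to T: a = 3015600/(0.85 × 42.9 × 470) = 176.0 mm.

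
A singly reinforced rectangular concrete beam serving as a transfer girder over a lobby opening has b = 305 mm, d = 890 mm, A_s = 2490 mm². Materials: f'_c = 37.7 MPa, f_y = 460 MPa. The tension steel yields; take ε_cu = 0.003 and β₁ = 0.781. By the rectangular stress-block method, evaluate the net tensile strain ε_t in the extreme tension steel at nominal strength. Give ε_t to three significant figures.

a = A_s f_y/(0.85 f'_c b) = 117.19 mm.
β₁ = 0.781, so c = a/β₁ = 117.19/0.781 = 150.05 mm.
From the linear strain diagram with ε_cu = 0.003: ε_t = 0.003 (d − c)/c = 0.003 × (890 − 150.05)/150.05 = 0.0148.
Since ε_t ≥ 0.005, the section is tension-controlled.

ε_t ≈ 0.0148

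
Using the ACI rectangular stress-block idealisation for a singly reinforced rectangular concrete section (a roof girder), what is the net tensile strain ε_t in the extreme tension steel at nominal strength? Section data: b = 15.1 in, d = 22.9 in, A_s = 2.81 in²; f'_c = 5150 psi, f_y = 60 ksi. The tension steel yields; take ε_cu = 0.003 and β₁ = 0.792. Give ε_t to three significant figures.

a = A_s f_y/(0.85 f'_c b) = 2.551 in.
β₁ = 0.792, so c = a/β₁ = 2.551/0.792 = 3.221 in.
From the linear strain diagram with ε_cu = 0.003: ε_t = 0.003 (d − c)/c = 0.003 × (22.9 − 3.221)/3.221 = 0.0183.
Since ε_t ≥ 0.005, the section is tension-controlled.

ε_t ≈ 0.0183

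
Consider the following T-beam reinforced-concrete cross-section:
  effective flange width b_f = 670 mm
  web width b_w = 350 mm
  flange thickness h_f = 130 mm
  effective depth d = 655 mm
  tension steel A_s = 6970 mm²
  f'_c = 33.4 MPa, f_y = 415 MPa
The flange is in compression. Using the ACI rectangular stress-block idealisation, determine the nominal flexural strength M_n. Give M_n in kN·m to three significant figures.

Tension: T = A_s f_y = 6970 × 415 = 2892550 N.
Try a within the flange: a = T/(0.85 f'_c b_f) = 2892550/(0.85 × 33.4 × 670) = 152.07 mm.
a = 152.07 > h_f = 130 mm: the block extends into the web. Split into flange-overhang and web parts.
C_f = 0.85 f'_c (b_f − b_w) h_f = 0.85 × 33.4 × (670 − 350) × 130 = 1181024 N.
Remaining web compression depth: a_w = (T − C_f)/(0.85 f'_c b_w) = (2892550 − 1181024)/(0.85 × 33.4 × 350) = 172.25 mm.
M_n = C_f(d − h_f/2) + (T − C_f)(d − a_w/2) = 1181024 × (655 − 65) + 1711526 × (655 − 86.125) = 696.80 + 973.64 = 1670.44 × 10⁶ N·mm.
M_n = 1670.44 kN·m.

M_n ≈ 1670 kN·m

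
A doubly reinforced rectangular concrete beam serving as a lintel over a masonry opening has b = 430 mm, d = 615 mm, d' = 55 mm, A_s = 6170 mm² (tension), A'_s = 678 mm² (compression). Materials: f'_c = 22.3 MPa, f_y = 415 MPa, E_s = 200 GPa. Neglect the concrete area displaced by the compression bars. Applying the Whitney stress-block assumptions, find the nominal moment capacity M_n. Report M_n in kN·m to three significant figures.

M_n ≈ 1240 kN·m

Assume both tension and compression steel yield.
Net tension couple steel: A_s − A'_s = 5492 mm².
a = (A_s − A'_s) f_y / (0.85 f'_c b) = 2279180/(0.85 × 22.3 × 430) = 279.63 mm.
c = a/β₁ = 279.63/0.85 = 328.98 mm; ε'_s = 0.003(c − d')/c = 0.0025 ≥ f_y/E_s = 0.0021, so compression steel does yield.
M_n = (A_s − A'_s) f_y (d − a/2) + A'_s f_y (d − d') = [2279180 × (615 − 139.815) + 281370 × (615 − 55)] × 10⁻⁶ = 1083.03 + 157.57 = 1240.60 kN·m.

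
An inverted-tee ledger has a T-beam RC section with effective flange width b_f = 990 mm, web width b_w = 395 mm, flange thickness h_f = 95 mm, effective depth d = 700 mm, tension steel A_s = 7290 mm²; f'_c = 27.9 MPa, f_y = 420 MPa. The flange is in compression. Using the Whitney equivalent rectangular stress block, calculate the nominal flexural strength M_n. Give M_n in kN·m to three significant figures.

M_n ≈ 1920 kN·m

Tension: T = A_s f_y = 7290 × 420 = 3061800 N.
Try a within the flange: a = T/(0.85 f'_c b_f) = 3061800/(0.85 × 27.9 × 990) = 130.41 mm.
a = 130.41 > h_f = 95 mm: the block extends into the web. Split into flange-overhang and web parts.
C_f = 0.85 f'_c (b_f − b_w) h_f = 0.85 × 27.9 × (990 − 395) × 95 = 1340490 N.
Remaining web compression depth: a_w = (T − C_f)/(0.85 f'_c b_w) = (3061800 − 1340490)/(0.85 × 27.9 × 395) = 183.75 mm.
M_n = C_f(d − h_f/2) + (T − C_f)(d − a_w/2) = 1340490 × (700 − 47.5) + 1721310 × (700 − 91.875) = 874.67 + 1046.77 = 1921.44 × 10⁶ N·mm.
M_n = 1921.44 kN·m.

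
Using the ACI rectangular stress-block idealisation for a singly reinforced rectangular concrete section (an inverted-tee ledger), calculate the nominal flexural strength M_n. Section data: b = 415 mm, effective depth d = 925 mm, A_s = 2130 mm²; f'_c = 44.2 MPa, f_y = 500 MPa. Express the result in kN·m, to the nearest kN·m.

M_n ≈ 949 kN·m

T = A_s f_y = 2130 × 500 = 1065000 N = 1065 kN.
From C = T: a = T/(0.85 f'_c b) = 1065000/(0.85 × 44.2 × 415) = 68.31 mm.
M_n = T(d − a/2) = 1065 kN × (925 − 34.155) mm = 948.75 kN·m.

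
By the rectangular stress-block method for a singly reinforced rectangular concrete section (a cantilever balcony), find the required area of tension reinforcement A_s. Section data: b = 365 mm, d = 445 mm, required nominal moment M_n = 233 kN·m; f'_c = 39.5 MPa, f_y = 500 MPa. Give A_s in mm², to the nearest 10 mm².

A_s ≈ 1100 mm²

With M_n = 0.85 f'_c a b (d − a/2), solve the quadratic for a:
a = d − √(d² − 2M_n/(0.85 f'_c b)) = 445 − √(445² − 2 × 233×10⁶/(0.85 × 39.5 × 365)) = 45.00 mm.
A_s = 0.85 f'_c a b / f_y = 0.85 × 39.5 × 45.00 × 365 / 500 = 1102.9 mm².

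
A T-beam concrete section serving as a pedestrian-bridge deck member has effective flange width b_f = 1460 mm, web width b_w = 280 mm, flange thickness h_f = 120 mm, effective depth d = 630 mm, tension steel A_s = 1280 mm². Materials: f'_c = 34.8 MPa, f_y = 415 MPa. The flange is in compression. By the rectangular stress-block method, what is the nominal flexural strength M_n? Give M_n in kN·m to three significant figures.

Tension: T = A_s f_y = 1280 × 415 = 531200 N.
Try a within the flange: a = T/(0.85 f'_c b_f) = 531200/(0.85 × 34.8 × 1460) = 12.30 mm.
Since a = 12.30 ≤ h_f = 120 mm, the stress block lies entirely in the flange; analyse as a rectangular beam of width b_f.
M_n = T(d − a/2) = 531200 × (630 − 6.15) = 331.39 × 10⁶ N·mm.
M_n = 331.39 kN·m.

M_n ≈ 331 kN·m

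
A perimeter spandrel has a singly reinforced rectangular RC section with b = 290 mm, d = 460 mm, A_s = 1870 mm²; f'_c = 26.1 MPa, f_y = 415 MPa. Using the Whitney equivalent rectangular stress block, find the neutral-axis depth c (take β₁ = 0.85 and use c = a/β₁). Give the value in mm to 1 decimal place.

T = A_s f_y = 1870 × 415 = 776050 N = 776.05 kN.
Setting C = 0.85 f'_c a b equal to T: a = 776050/(0.85 × 26.1 × 290) = 120.624 mm.
With β₁ = 0.85, c = a/β₁ = 120.624/0.85 = 141.9 mm.

c ≈ 141.9 mm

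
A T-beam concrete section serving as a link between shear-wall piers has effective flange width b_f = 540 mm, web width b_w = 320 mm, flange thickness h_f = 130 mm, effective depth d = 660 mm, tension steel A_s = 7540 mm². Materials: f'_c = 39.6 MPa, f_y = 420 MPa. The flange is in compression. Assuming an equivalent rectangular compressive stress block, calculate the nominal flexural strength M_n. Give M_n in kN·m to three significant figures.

Tension: T = A_s f_y = 7540 × 420 = 3166800 N.
Try a within the flange: a = T/(0.85 f'_c b_f) = 3166800/(0.85 × 39.6 × 540) = 174.23 mm.
a = 174.23 > h_f = 130 mm: the block extends into the web. Split into flange-overhang and web parts.
C_f = 0.85 f'_c (b_f − b_w) h_f = 0.85 × 39.6 × (540 − 320) × 130 = 962676 N.
Remaining web compression depth: a_w = (T − C_f)/(0.85 f'_c b_w) = (3166800 − 962676)/(0.85 × 39.6 × 320) = 204.63 mm.
M_n = C_f(d − h_f/2) + (T − C_f)(d − a_w/2) = 962676 × (660 − 65) + 2204124 × (660 − 102.315) = 572.79 + 1229.21 = 1802.00 × 10⁶ N·mm.
M_n = 1802.00 kN·m.

M_n ≈ 1800 kN·m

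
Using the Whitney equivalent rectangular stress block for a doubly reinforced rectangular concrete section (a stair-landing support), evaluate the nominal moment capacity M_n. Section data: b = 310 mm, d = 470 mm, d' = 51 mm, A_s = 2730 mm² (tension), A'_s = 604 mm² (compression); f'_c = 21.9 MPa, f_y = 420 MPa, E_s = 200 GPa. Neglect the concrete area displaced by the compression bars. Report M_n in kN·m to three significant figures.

Assume both tension and compression steel yield.
Net tension couple steel: A_s − A'_s = 2126 mm².
a = (A_s − A'_s) f_y / (0.85 f'_c b) = 892920/(0.85 × 21.9 × 310) = 154.73 mm.
c = a/β₁ = 154.73/0.85 = 182.04 mm; ε'_s = 0.003(c − d')/c = 0.0022 ≥ f_y/E_s = 0.0021, so compression steel does yield.
M_n = (A_s − A'_s) f_y (d − a/2) + A'_s f_y (d − d') = [892920 × (470 − 77.365) + 253680 × (470 − 51)] × 10⁻⁶ = 350.59 + 106.29 = 456.88 kN·m.

M_n ≈ 457 kN·m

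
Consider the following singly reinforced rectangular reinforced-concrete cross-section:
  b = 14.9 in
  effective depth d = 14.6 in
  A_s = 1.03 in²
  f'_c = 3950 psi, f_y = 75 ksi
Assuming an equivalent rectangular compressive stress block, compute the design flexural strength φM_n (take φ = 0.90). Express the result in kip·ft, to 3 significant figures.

T = A_s f_y = 1.03 × 75 = 77.25 kips.
a = T/(0.85 f'_c b) = 77.25/(0.85 × 3.95 × 14.9) = 1.544 in.
M_n = T(d − a/2) = 77.25 × (14.6 − 0.772) = 1068.2 kip·in = 1068.2/12 = 89.02 kip·ft.
φM_n = 0.90 × 89.02 = 80.12 kip·ft.

φM_n ≈ 80.1 kip·ft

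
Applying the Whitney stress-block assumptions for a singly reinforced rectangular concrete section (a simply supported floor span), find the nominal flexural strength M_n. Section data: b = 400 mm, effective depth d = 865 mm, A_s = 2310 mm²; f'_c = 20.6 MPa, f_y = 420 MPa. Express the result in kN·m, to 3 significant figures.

T = A_s f_y = 2310 × 420 = 970200 N = 970.2 kN.
From C = T: a = T/(0.85 f'_c b) = 970200/(0.85 × 20.6 × 400) = 138.52 mm.
M_n = T(d − a/2) = 970.2 kN × (865 − 69.26) mm = 772.03 kN·m.

M_n ≈ 772 kN·m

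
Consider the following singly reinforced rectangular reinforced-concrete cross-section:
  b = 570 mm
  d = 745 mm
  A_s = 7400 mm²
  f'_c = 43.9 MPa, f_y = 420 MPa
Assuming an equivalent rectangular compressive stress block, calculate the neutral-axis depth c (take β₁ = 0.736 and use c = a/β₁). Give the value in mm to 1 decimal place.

c ≈ 198.5 mm

T = A_s f_y = 7400 × 420 = 3108000 N = 3108 kN.
Setting C = 0.85 f'_c a b equal to T: a = 3108000/(0.85 × 43.9 × 570) = 146.124 mm.
With β₁ = 0.736, c = a/β₁ = 146.124/0.736 = 198.5 mm.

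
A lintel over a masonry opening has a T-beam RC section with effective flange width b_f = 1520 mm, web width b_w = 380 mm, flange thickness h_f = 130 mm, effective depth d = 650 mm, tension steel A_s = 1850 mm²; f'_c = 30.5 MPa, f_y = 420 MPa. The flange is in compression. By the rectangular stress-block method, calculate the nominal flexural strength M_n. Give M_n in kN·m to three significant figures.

M_n ≈ 497 kN·m

Tension: T = A_s f_y = 1850 × 420 = 777000 N.
Try a within the flange: a = T/(0.85 f'_c b_f) = 777000/(0.85 × 30.5 × 1520) = 19.72 mm.
Since a = 19.72 ≤ h_f = 130 mm, the stress block lies entirely in the flange; analyse as a rectangular beam of width b_f.
M_n = T(d − a/2) = 777000 × (650 − 9.86) = 497.39 × 10⁶ N·mm.
M_n = 497.39 kN·m.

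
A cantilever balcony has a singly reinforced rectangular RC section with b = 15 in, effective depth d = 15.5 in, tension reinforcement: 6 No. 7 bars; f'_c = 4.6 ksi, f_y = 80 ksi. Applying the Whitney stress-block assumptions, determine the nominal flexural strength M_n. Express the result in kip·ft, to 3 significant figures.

A_s = 6 × 0.6 = 3.6 in².
T = A_s f_y = 3.6 × 80 = 288 kips.
a = T/(0.85 f'_c b) = 288/(0.85 × 4.6 × 15) = 4.910 in.
M_n = T(d − a/2) = 288 × (15.5 − 2.455) = 3757.0 kip·in = 3757.0/12 = 313.08 kip·ft.

M_n ≈ 313 kip·ft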